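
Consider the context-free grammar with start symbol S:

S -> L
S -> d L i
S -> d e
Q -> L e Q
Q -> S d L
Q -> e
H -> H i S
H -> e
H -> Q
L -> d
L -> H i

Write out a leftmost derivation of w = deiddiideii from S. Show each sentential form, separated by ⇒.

S ⇒ dLi ⇒ dHii ⇒ dHiSii ⇒ dHiSiSii ⇒ dQiSiSii ⇒ deiSiSii ⇒ deidLiiSii ⇒ deiddiiSii ⇒ deiddiideii

S ⇒ dLi   [S -> d L i]
dLi ⇒ dHii   [L -> H i]
dHii ⇒ dHiSii   [H -> H i S]
dHiSii ⇒ dHiSiSii   [H -> H i S]
dHiSiSii ⇒ dQiSiSii   [H -> Q]
dQiSiSii ⇒ deiSiSii   [Q -> e]
deiSiSii ⇒ deidLiiSii   [S -> d L i]
deidLiiSii ⇒ deiddiiSii   [L -> d]
deiddiiSii ⇒ deiddiideii   [S -> d e]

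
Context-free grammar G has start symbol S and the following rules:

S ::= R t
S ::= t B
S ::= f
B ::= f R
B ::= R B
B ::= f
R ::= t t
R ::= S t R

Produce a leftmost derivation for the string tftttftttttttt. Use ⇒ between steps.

S ⇒ Rt ⇒ StRt ⇒ RttRt ⇒ StRttRt ⇒ tBtRttRt ⇒ tRBtRttRt ⇒ tStRBtRttRt ⇒ tftRBtRttRt ⇒ tftttBtRttRt ⇒ tftttftRttRt ⇒ tftttftttttRt ⇒ tftttftttttttt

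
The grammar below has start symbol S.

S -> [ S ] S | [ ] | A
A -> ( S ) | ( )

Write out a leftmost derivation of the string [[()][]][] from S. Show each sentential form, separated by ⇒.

S ⇒ [S]S ⇒ [[S]S]S ⇒ [[A]S]S ⇒ [[()]S]S ⇒ [[()][]]S ⇒ [[()][]][]

S ⇒ [S]S   [S -> [ S ] S]
[S]S ⇒ [[S]S]S   [S -> [ S ] S]
[[S]S]S ⇒ [[A]S]S   [S -> A]
[[A]S]S ⇒ [[()]S]S   [A -> ( )]
[[()]S]S ⇒ [[()][]]S   [S -> [ ]]
[[()][]]S ⇒ [[()][]][]   [S -> [ ]]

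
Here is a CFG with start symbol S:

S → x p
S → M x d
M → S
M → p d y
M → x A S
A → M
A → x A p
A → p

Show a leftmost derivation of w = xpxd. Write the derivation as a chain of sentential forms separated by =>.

S => Mxd => Sxd => xpxd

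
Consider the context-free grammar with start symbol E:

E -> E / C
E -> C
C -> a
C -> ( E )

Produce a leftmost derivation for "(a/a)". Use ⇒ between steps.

E ⇒ C ⇒ (E) ⇒ (E/C) ⇒ (C/C) ⇒ (a/C) ⇒ (a/a)

E ⇒ C   [E -> C]
C ⇒ (E)   [C -> ( E )]
(E) ⇒ (E/C)   [E -> E / C]
(E/C) ⇒ (C/C)   [E -> C]
(C/C) ⇒ (a/C)   [C -> a]
(a/C) ⇒ (a/a)   [C -> a]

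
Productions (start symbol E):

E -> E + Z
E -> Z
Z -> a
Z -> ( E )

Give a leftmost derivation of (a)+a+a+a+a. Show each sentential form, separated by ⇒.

E⇒E+Z⇒E+Z+Z⇒E+Z+Z+Z⇒E+Z+Z+Z+Z⇒Z+Z+Z+Z+Z⇒(E)+Z+Z+Z+Z⇒(Z)+Z+Z+Z+Z⇒(a)+Z+Z+Z+Z⇒(a)+a+Z+Z+Z⇒(a)+a+a+Z+Z⇒(a)+a+a+a+Z⇒(a)+a+a+a+a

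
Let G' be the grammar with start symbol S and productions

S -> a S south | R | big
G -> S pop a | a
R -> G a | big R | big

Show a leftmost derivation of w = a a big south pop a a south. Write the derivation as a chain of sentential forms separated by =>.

S => a S south => a R south => a G a south => a S pop a a south => a a S south pop a a south => a a big south pop a a south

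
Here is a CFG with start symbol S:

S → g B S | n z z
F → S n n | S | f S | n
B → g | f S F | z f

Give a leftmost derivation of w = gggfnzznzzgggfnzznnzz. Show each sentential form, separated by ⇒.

S ⇒ gBS   [S → g B S]
gBS ⇒ ggS   [B → g]
ggS ⇒ gggBS   [S → g B S]
gggBS ⇒ gggfSFS   [B → f S F]
gggfSFS ⇒ gggfnzzFS   [S → n z z]
gggfnzzFS ⇒ gggfnzzSS   [F → S]
gggfnzzSS ⇒ gggfnzznzzS   [S → n z z]
gggfnzznzzS ⇒ gggfnzznzzgBS   [S → g B S]
gggfnzznzzgBS ⇒ gggfnzznzzggS   [B → g]
gggfnzznzzggS ⇒ gggfnzznzzgggBS   [S → g B S]
gggfnzznzzgggBS ⇒ gggfnzznzzgggfSFS   [B → f S F]
gggfnzznzzgggfSFS ⇒ gggfnzznzzgggfnzzFS   [S → n z z]
gggfnzznzzgggfnzzFS ⇒ gggfnzznzzgggfnzznS   [F → n]
gggfnzznzzgggfnzznS ⇒ gggfnzznzzgggfnzznnzz   [S → n z z]

S ⇒ gBS ⇒ ggS ⇒ gggBS ⇒ gggfSFS ⇒ gggfnzzFS ⇒ gggfnzzSS ⇒ gggfnzznzzS ⇒ gggfnzznzzgBS ⇒ gggfnzznzzggS ⇒ gggfnzznzzgggBS ⇒ gggfnzznzzgggfSFS ⇒ gggfnzznzzgggfnzzFS ⇒ gggfnzznzzgggfnzznS ⇒ gggfnzznzzgggfnzznnzz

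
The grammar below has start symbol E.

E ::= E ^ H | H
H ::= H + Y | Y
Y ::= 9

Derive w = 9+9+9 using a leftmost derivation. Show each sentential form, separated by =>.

E=>H=>H+Y=>H+Y+Y=>Y+Y+Y=>9+Y+Y=>9+9+Y=>9+9+9

E => H   [E ::= H]
H => H+Y   [H ::= H + Y]
H+Y => H+Y+Y   [H ::= H + Y]
H+Y+Y => Y+Y+Y   [H ::= Y]
Y+Y+Y => 9+Y+Y   [Y ::= 9]
9+Y+Y => 9+9+Y   [Y ::= 9]
9+9+Y => 9+9+9   [Y ::= 9]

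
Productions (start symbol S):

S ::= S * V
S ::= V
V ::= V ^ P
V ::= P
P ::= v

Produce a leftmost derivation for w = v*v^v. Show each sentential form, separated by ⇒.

S ⇒ S*V ⇒ V*V ⇒ P*V ⇒ v*V ⇒ v*V^P ⇒ v*P^P ⇒ v*v^P ⇒ v*v^v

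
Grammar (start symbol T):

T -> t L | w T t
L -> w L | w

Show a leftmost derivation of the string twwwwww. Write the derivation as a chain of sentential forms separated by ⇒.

T ⇒ tL   [T -> t L]
tL ⇒ twL   [L -> w L]
twL ⇒ twwL   [L -> w L]
twwL ⇒ twwwL   [L -> w L]
twwwL ⇒ twwwwL   [L -> w L]
twwwwL ⇒ twwwwwL   [L -> w L]
twwwwwL ⇒ twwwwww   [L -> w]

T ⇒ tL ⇒ twL ⇒ twwL ⇒ twwwL ⇒ twwwwL ⇒ twwwwwL ⇒ twwwwww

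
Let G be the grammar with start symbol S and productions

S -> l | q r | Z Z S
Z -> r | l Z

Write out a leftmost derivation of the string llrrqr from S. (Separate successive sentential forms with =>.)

S => ZZS => lZZS => llZZS => llrZS => llrrS => llrrqr

S => ZZS   [S -> Z Z S]
ZZS => lZZS   [Z -> l Z]
lZZS => llZZS   [Z -> l Z]
llZZS => llrZS   [Z -> r]
llrZS => llrrS   [Z -> r]
llrrS => llrrqr   [S -> q r]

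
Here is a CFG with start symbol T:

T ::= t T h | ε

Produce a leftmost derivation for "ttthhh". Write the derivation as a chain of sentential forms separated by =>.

T => tTh => ttThh => tttThhh => ttthhh

T => tTh   [T ::= t T h]
tTh => ttThh   [T ::= t T h]
ttThh => tttThhh   [T ::= t T h]
tttThhh => ttthhh   [T ::= ε]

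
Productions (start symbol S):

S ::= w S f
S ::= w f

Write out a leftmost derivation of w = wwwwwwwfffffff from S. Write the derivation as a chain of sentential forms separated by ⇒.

S ⇒ wSf ⇒ wwSff ⇒ wwwSfff ⇒ wwwwSffff ⇒ wwwwwSfffff ⇒ wwwwwwSffffff ⇒ wwwwwwwfffffff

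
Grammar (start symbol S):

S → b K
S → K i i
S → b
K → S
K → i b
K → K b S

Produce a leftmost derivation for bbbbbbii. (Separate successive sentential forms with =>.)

S => Kii => KbSii => KbSbSii => SbSbSii => bKbSbSii => bSbSbSii => bbbSbSii => bbbbbSii => bbbbbbii

S => Kii   [S → K i i]
Kii => KbSii   [K → K b S]
KbSii => KbSbSii   [K → K b S]
KbSbSii => SbSbSii   [K → S]
SbSbSii => bKbSbSii   [S → b K]
bKbSbSii => bSbSbSii   [K → S]
bSbSbSii => bbbSbSii   [S → b]
bbbSbSii => bbbbbSii   [S → b]
bbbbbSii => bbbbbbii   [S → b]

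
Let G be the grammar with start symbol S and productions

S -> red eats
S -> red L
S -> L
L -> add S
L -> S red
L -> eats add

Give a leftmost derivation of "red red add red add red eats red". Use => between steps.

S => red L   [S -> red L]
red L => red S red   [L -> S red]
red S red => red red L red   [S -> red L]
red red L red => red red add S red   [L -> add S]
red red add S red => red red add red L red   [S -> red L]
red red add red L red => red red add red add S red   [L -> add S]
red red add red add S red => red red add red add red eats red   [S -> red eats]

S => red L => red S red => red red L red => red red add S red => red red add red L red => red red add red add S red => red red add red add red eats red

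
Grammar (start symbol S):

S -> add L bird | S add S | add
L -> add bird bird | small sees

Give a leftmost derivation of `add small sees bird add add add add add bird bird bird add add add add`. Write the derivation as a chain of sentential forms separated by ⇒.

S ⇒ S add S   [S -> S add S]
S add S ⇒ S add S add S   [S -> S add S]
S add S add S ⇒ add L bird add S add S   [S -> add L bird]
add L bird add S add S ⇒ add small sees bird add S add S   [L -> small sees]
add small sees bird add S add S ⇒ add small sees bird add add add S   [S -> add]
add small sees bird add add add S ⇒ add small sees bird add add add S add S   [S -> S add S]
add small sees bird add add add S add S ⇒ add small sees bird add add add add L bird add S   [S -> add L bird]
add small sees bird add add add add L bird add S ⇒ add small sees bird add add add add add bird bird bird add S   [L -> add bird bird]
add small sees bird add add add add add bird bird bird add S ⇒ add small sees bird add add add add add bird bird bird add S add S   [S -> S add S]
add small sees bird add add add add add bird bird bird add S add S ⇒ add small sees bird add add add add add bird bird bird add add add S   [S -> add]
add small sees bird add add add add add bird bird bird add add add S ⇒ add small sees bird add add add add add bird bird bird add add add add   [S -> add]

S ⇒ S add S ⇒ S add S add S ⇒ add L bird add S add S ⇒ add small sees bird add S add S ⇒ add small sees bird add add add S ⇒ add small sees bird add add add S add S ⇒ add small sees bird add add add add L bird add S ⇒ add small sees bird add add add add add bird bird bird add S ⇒ add small sees bird add add add add add bird bird bird add S add S ⇒ add small sees bird add add add add add bird bird bird add add add S ⇒ add small sees bird add add add add add bird bird bird add add add add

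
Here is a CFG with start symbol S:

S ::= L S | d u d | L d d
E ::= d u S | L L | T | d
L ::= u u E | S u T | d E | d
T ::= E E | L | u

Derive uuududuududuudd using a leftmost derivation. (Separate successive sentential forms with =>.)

S=>Ldd=>SuTdd=>LSuTdd=>SuTSuTdd=>LSuTSuTdd=>uuESuTSuTdd=>uuTSuTSuTdd=>uuuSuTSuTdd=>uuududuTSuTdd=>uuududuuSuTdd=>uuududuududuTdd=>uuududuududuudd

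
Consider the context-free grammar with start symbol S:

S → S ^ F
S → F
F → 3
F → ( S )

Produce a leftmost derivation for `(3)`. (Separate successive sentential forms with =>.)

S => F => (S) => (F) => (3)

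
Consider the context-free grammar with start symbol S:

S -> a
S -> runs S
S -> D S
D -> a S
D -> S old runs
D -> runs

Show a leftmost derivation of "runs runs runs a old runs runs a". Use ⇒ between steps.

S ⇒ D S ⇒ S old runs S ⇒ runs S old runs S ⇒ runs runs S old runs S ⇒ runs runs runs S old runs S ⇒ runs runs runs a old runs S ⇒ runs runs runs a old runs D S ⇒ runs runs runs a old runs runs S ⇒ runs runs runs a old runs runs a

S ⇒ D S   [S -> D S]
D S ⇒ S old runs S   [D -> S old runs]
S old runs S ⇒ runs S old runs S   [S -> runs S]
runs S old runs S ⇒ runs runs S old runs S   [S -> runs S]
runs runs S old runs S ⇒ runs runs runs S old runs S   [S -> runs S]
runs runs runs S old runs S ⇒ runs runs runs a old runs S   [S -> a]
runs runs runs a old runs S ⇒ runs runs runs a old runs D S   [S -> D S]
runs runs runs a old runs D S ⇒ runs runs runs a old runs runs S   [D -> runs]
runs runs runs a old runs runs S ⇒ runs runs runs a old runs runs a   [S -> a]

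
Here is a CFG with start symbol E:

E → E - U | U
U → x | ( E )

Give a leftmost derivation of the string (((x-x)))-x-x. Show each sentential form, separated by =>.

E => E-U   [E → E - U]
E-U => E-U-U   [E → E - U]
E-U-U => U-U-U   [E → U]
U-U-U => (E)-U-U   [U → ( E )]
(E)-U-U => (U)-U-U   [E → U]
(U)-U-U => ((E))-U-U   [U → ( E )]
((E))-U-U => ((U))-U-U   [E → U]
((U))-U-U => (((E)))-U-U   [U → ( E )]
(((E)))-U-U => (((E-U)))-U-U   [E → E - U]
(((E-U)))-U-U => (((U-U)))-U-U   [E → U]
(((U-U)))-U-U => (((x-U)))-U-U   [U → x]
(((x-U)))-U-U => (((x-x)))-U-U   [U → x]
(((x-x)))-U-U => (((x-x)))-x-U   [U → x]
(((x-x)))-x-U => (((x-x)))-x-x   [U → x]

E => E-U => E-U-U => U-U-U => (E)-U-U => (U)-U-U => ((E))-U-U => ((U))-U-U => (((E)))-U-U => (((E-U)))-U-U => (((U-U)))-U-U => (((x-U)))-U-U => (((x-x)))-U-U => (((x-x)))-x-U => (((x-x)))-x-x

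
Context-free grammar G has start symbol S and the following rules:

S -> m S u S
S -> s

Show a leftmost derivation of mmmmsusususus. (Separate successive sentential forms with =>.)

S => mSuS   [S -> m S u S]
mSuS => mmSuSuS   [S -> m S u S]
mmSuSuS => mmmSuSuSuS   [S -> m S u S]
mmmSuSuSuS => mmmmSuSuSuSuS   [S -> m S u S]
mmmmSuSuSuSuS => mmmmsuSuSuSuS   [S -> s]
mmmmsuSuSuSuS => mmmmsusuSuSuS   [S -> s]
mmmmsusuSuSuS => mmmmsususuSuS   [S -> s]
mmmmsususuSuS => mmmmsusususuS   [S -> s]
mmmmsusususuS => mmmmsusususus   [S -> s]

S=>mSuS=>mmSuSuS=>mmmSuSuSuS=>mmmmSuSuSuSuS=>mmmmsuSuSuSuS=>mmmmsusuSuSuS=>mmmmsususuSuS=>mmmmsusususuS=>mmmmsusususus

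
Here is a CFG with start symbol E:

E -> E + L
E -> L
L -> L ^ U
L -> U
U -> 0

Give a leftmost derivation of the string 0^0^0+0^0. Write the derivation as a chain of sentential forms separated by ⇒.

E ⇒ E+L ⇒ L+L ⇒ L^U+L ⇒ L^U^U+L ⇒ U^U^U+L ⇒ 0^U^U+L ⇒ 0^0^U+L ⇒ 0^0^0+L ⇒ 0^0^0+L^U ⇒ 0^0^0+U^U ⇒ 0^0^0+0^U ⇒ 0^0^0+0^0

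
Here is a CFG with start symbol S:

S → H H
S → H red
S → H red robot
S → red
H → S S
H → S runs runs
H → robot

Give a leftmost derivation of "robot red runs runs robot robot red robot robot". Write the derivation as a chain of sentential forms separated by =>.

S => H H => S S H => H H S H => S runs runs H S H => H red runs runs H S H => robot red runs runs H S H => robot red runs runs robot S H => robot red runs runs robot H red robot H => robot red runs runs robot robot red robot H => robot red runs runs robot robot red robot robot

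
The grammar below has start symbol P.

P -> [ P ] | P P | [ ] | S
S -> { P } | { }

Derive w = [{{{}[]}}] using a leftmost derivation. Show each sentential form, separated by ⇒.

P ⇒ [P]   [P -> [ P ]]
[P] ⇒ [S]   [P -> S]
[S] ⇒ [{P}]   [S -> { P }]
[{P}] ⇒ [{S}]   [P -> S]
[{S}] ⇒ [{{P}}]   [S -> { P }]
[{{P}}] ⇒ [{{PP}}]   [P -> P P]
[{{PP}}] ⇒ [{{SP}}]   [P -> S]
[{{SP}}] ⇒ [{{{}P}}]   [S -> { }]
[{{{}P}}] ⇒ [{{{}[]}}]   [P -> [ ]]

P ⇒ [P] ⇒ [S] ⇒ [{P}] ⇒ [{S}] ⇒ [{{P}}] ⇒ [{{PP}}] ⇒ [{{SP}}] ⇒ [{{{}P}}] ⇒ [{{{}[]}}]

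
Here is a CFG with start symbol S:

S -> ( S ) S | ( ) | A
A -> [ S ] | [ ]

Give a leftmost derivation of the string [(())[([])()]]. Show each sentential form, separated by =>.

S => A => [S] => [(S)S] => [(())S] => [(())A] => [(())[S]] => [(())[(S)S]] => [(())[(A)S]] => [(())[([])S]] => [(())[([])()]]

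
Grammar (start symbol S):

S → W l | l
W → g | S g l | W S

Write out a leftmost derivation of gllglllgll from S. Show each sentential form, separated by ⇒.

S ⇒ Wl ⇒ Sgll ⇒ Wlgll ⇒ WSlgll ⇒ SglSlgll ⇒ WlglSlgll ⇒ WSlglSlgll ⇒ gSlglSlgll ⇒ gllglSlgll ⇒ gllglllgll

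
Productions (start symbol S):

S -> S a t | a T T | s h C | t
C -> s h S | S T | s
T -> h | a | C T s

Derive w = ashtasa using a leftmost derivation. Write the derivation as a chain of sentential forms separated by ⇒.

S ⇒ aTT   [S -> a T T]
aTT ⇒ aCTsT   [T -> C T s]
aCTsT ⇒ ashSTsT   [C -> s h S]
ashSTsT ⇒ ashtTsT   [S -> t]
ashtTsT ⇒ ashtasT   [T -> a]
ashtasT ⇒ ashtasa   [T -> a]

S ⇒ aTT ⇒ aCTsT ⇒ ashSTsT ⇒ ashtTsT ⇒ ashtasT ⇒ ashtasa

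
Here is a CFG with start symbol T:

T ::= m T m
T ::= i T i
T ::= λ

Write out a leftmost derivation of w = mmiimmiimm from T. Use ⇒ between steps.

T⇒mTm⇒mmTmm⇒mmiTimm⇒mmiiTiimm⇒mmiimTmiimm⇒mmiimmiimm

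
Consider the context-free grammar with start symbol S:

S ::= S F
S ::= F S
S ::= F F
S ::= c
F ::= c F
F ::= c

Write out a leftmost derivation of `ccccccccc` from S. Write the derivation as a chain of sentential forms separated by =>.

S => FF => cFF => ccF => cccF => ccccF => cccccF => ccccccF => cccccccF => ccccccccF => ccccccccc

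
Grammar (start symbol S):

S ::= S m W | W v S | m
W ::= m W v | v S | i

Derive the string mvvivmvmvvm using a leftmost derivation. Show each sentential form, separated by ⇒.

S ⇒ WvS ⇒ mWvvS ⇒ mvSvvS ⇒ mvWvSvvS ⇒ mvvSvSvvS ⇒ mvvWvSvSvvS ⇒ mvvivSvSvvS ⇒ mvvivmvSvvS ⇒ mvvivmvmvvS ⇒ mvvivmvmvvm

S ⇒ WvS   [S ::= W v S]
WvS ⇒ mWvvS   [W ::= m W v]
mWvvS ⇒ mvSvvS   [W ::= v S]
mvSvvS ⇒ mvWvSvvS   [S ::= W v S]
mvWvSvvS ⇒ mvvSvSvvS   [W ::= v S]
mvvSvSvvS ⇒ mvvWvSvSvvS   [S ::= W v S]
mvvWvSvSvvS ⇒ mvvivSvSvvS   [W ::= i]
mvvivSvSvvS ⇒ mvvivmvSvvS   [S ::= m]
mvvivmvSvvS ⇒ mvvivmvmvvS   [S ::= m]
mvvivmvmvvS ⇒ mvvivmvmvvm   [S ::= m]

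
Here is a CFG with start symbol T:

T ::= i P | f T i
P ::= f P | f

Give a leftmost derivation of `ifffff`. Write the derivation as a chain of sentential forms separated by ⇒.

T⇒iP⇒ifP⇒iffP⇒ifffP⇒iffffP⇒ifffff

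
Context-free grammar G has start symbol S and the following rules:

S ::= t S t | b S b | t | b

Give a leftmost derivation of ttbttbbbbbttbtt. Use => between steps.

S => tSt => ttStt => ttbSbtt => ttbtStbtt => ttbttSttbtt => ttbttbSbttbtt => ttbttbbSbbttbtt => ttbttbbbbbttbtt

S => tSt   [S ::= t S t]
tSt => ttStt   [S ::= t S t]
ttStt => ttbSbtt   [S ::= b S b]
ttbSbtt => ttbtStbtt   [S ::= t S t]
ttbtStbtt => ttbttSttbtt   [S ::= t S t]
ttbttSttbtt => ttbttbSbttbtt   [S ::= b S b]
ttbttbSbttbtt => ttbttbbSbbttbtt   [S ::= b S b]
ttbttbbSbbttbtt => ttbttbbbbbttbtt   [S ::= b]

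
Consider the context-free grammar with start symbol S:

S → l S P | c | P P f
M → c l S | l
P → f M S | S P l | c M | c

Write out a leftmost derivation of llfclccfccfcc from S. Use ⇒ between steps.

S ⇒ lSP ⇒ llSPP ⇒ llPPfPP ⇒ llfMSPfPP ⇒ llfclSSPfPP ⇒ llfclPPfSPfPP ⇒ llfclcPfSPfPP ⇒ llfclccfSPfPP ⇒ llfclccfcPfPP ⇒ llfclccfccfPP ⇒ llfclccfccfcP ⇒ llfclccfccfcc

S ⇒ lSP   [S → l S P]
lSP ⇒ llSPP   [S → l S P]
llSPP ⇒ llPPfPP   [S → P P f]
llPPfPP ⇒ llfMSPfPP   [P → f M S]
llfMSPfPP ⇒ llfclSSPfPP   [M → c l S]
llfclSSPfPP ⇒ llfclPPfSPfPP   [S → P P f]
llfclPPfSPfPP ⇒ llfclcPfSPfPP   [P → c]
llfclcPfSPfPP ⇒ llfclccfSPfPP   [P → c]
llfclccfSPfPP ⇒ llfclccfcPfPP   [S → c]
llfclccfcPfPP ⇒ llfclccfccfPP   [P → c]
llfclccfccfPP ⇒ llfclccfccfcP   [P → c]
llfclccfccfcP ⇒ llfclccfccfcc   [P → c]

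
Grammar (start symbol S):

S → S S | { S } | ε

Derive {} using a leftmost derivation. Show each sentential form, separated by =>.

S => SS   [S → S S]
SS => SSS   [S → S S]
SSS => {S}SS   [S → { S }]
{S}SS => {}SS   [S → ε]
{}SS => {}S   [S → ε]
{}S => {}   [S → ε]

S => SS => SSS => {S}SS => {}SS => {}S => {}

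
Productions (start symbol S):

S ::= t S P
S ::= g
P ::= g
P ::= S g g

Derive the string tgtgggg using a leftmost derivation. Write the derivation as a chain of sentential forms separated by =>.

S => tSP   [S ::= t S P]
tSP => tgP   [S ::= g]
tgP => tgSgg   [P ::= S g g]
tgSgg => tgtSPgg   [S ::= t S P]
tgtSPgg => tgtgPgg   [S ::= g]
tgtgPgg => tgtgggg   [P ::= g]

S => tSP => tgP => tgSgg => tgtSPgg => tgtgPgg => tgtgggg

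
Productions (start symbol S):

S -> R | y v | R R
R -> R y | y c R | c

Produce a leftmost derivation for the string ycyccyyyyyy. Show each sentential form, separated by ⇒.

S ⇒ R   [S -> R]
R ⇒ Ry   [R -> R y]
Ry ⇒ Ryy   [R -> R y]
Ryy ⇒ Ryyy   [R -> R y]
Ryyy ⇒ Ryyyy   [R -> R y]
Ryyyy ⇒ ycRyyyy   [R -> y c R]
ycRyyyy ⇒ ycRyyyyy   [R -> R y]
ycRyyyyy ⇒ ycRyyyyyy   [R -> R y]
ycRyyyyyy ⇒ ycycRyyyyyy   [R -> y c R]
ycycRyyyyyy ⇒ ycyccyyyyyy   [R -> c]

S⇒R⇒Ry⇒Ryy⇒Ryyy⇒Ryyyy⇒ycRyyyy⇒ycRyyyyy⇒ycRyyyyyy⇒ycycRyyyyyy⇒ycyccyyyyyy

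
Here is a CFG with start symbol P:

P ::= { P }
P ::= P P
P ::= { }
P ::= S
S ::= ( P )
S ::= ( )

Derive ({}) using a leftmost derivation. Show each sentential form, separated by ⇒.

P ⇒ S ⇒ (P) ⇒ ({})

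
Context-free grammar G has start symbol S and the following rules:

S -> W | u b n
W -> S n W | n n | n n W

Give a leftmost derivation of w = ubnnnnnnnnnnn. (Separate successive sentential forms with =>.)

S=>W=>SnW=>WnW=>SnWnW=>ubnnWnW=>ubnnnnWnW=>ubnnnnnnWnW=>ubnnnnnnnnnW=>ubnnnnnnnnnnn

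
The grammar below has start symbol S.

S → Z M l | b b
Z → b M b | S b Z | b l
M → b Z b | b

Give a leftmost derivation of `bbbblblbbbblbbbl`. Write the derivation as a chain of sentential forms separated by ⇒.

S⇒ZMl⇒SbZMl⇒bbbZMl⇒bbbSbZMl⇒bbbZMlbZMl⇒bbbblMlbZMl⇒bbbblblbZMl⇒bbbblblbbMbMl⇒bbbblblbbbZbbMl⇒bbbblblbbbblbbMl⇒bbbblblbbbblbbbl

S ⇒ ZMl   [S → Z M l]
ZMl ⇒ SbZMl   [Z → S b Z]
SbZMl ⇒ bbbZMl   [S → b b]
bbbZMl ⇒ bbbSbZMl   [Z → S b Z]
bbbSbZMl ⇒ bbbZMlbZMl   [S → Z M l]
bbbZMlbZMl ⇒ bbbblMlbZMl   [Z → b l]
bbbblMlbZMl ⇒ bbbblblbZMl   [M → b]
bbbblblbZMl ⇒ bbbblblbbMbMl   [Z → b M b]
bbbblblbbMbMl ⇒ bbbblblbbbZbbMl   [M → b Z b]
bbbblblbbbZbbMl ⇒ bbbblblbbbblbbMl   [Z → b l]
bbbblblbbbblbbMl ⇒ bbbblblbbbblbbbl   [M → b]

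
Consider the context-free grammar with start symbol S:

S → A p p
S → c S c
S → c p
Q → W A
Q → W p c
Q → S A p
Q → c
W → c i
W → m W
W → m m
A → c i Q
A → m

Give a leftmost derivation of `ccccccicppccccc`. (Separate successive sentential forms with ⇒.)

S ⇒ cSc   [S → c S c]
cSc ⇒ ccScc   [S → c S c]
ccScc ⇒ cccSccc   [S → c S c]
cccSccc ⇒ ccccScccc   [S → c S c]
ccccScccc ⇒ cccccSccccc   [S → c S c]
cccccSccccc ⇒ cccccAppccccc   [S → A p p]
cccccAppccccc ⇒ cccccciQppccccc   [A → c i Q]
cccccciQppccccc ⇒ ccccccicppccccc   [Q → c]

S ⇒ cSc ⇒ ccScc ⇒ cccSccc ⇒ ccccScccc ⇒ cccccSccccc ⇒ cccccAppccccc ⇒ cccccciQppccccc ⇒ ccccccicppccccc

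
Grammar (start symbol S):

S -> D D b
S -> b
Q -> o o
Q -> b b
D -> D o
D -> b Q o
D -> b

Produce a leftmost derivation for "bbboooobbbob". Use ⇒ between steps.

S ⇒ DDb ⇒ DoDb ⇒ DooDb ⇒ DoooDb ⇒ bQooooDb ⇒ bbbooooDb ⇒ bbboooobQob ⇒ bbboooobbbob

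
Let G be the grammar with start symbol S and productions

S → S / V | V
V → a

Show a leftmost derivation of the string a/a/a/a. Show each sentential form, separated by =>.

S => S/V   [S → S / V]
S/V => S/V/V   [S → S / V]
S/V/V => S/V/V/V   [S → S / V]
S/V/V/V => V/V/V/V   [S → V]
V/V/V/V => a/V/V/V   [V → a]
a/V/V/V => a/a/V/V   [V → a]
a/a/V/V => a/a/a/V   [V → a]
a/a/a/V => a/a/a/a   [V → a]

S => S/V => S/V/V => S/V/V/V => V/V/V/V => a/V/V/V => a/a/V/V => a/a/a/V => a/a/a/a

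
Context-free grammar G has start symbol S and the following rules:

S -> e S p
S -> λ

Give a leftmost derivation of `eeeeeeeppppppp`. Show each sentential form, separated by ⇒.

S ⇒ eSp ⇒ eeSpp ⇒ eeeSppp ⇒ eeeeSpppp ⇒ eeeeeSppppp ⇒ eeeeeeSpppppp ⇒ eeeeeeeSppppppp ⇒ eeeeeeeppppppp

S ⇒ eSp   [S -> e S p]
eSp ⇒ eeSpp   [S -> e S p]
eeSpp ⇒ eeeSppp   [S -> e S p]
eeeSppp ⇒ eeeeSpppp   [S -> e S p]
eeeeSpppp ⇒ eeeeeSppppp   [S -> e S p]
eeeeeSppppp ⇒ eeeeeeSpppppp   [S -> e S p]
eeeeeeSpppppp ⇒ eeeeeeeSppppppp   [S -> e S p]
eeeeeeeSppppppp ⇒ eeeeeeeppppppp   [S -> λ]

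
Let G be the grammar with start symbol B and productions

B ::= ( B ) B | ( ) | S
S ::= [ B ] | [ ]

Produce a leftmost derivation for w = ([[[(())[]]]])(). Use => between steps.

B => (B)B   [B ::= ( B ) B]
(B)B => (S)B   [B ::= S]
(S)B => ([B])B   [S ::= [ B ]]
([B])B => ([S])B   [B ::= S]
([S])B => ([[B]])B   [S ::= [ B ]]
([[B]])B => ([[S]])B   [B ::= S]
([[S]])B => ([[[B]]])B   [S ::= [ B ]]
([[[B]]])B => ([[[(B)B]]])B   [B ::= ( B ) B]
([[[(B)B]]])B => ([[[(())B]]])B   [B ::= ( )]
([[[(())B]]])B => ([[[(())S]]])B   [B ::= S]
([[[(())S]]])B => ([[[(())[]]]])B   [S ::= [ ]]
([[[(())[]]]])B => ([[[(())[]]]])()   [B ::= ( )]

B=>(B)B=>(S)B=>([B])B=>([S])B=>([[B]])B=>([[S]])B=>([[[B]]])B=>([[[(B)B]]])B=>([[[(())B]]])B=>([[[(())S]]])B=>([[[(())[]]]])B=>([[[(())[]]]])()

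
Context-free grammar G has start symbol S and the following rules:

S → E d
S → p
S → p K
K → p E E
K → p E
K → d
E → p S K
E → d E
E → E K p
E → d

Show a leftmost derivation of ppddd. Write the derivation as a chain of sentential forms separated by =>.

S=>pK=>ppE=>ppdE=>ppddE=>ppddd

S => pK   [S → p K]
pK => ppE   [K → p E]
ppE => ppdE   [E → d E]
ppdE => ppddE   [E → d E]
ppddE => ppddd   [E → d]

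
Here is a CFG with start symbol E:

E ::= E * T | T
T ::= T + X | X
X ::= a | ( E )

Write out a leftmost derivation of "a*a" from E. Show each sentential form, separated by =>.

E => E*T => T*T => X*T => a*T => a*X => a*a

E => E*T   [E ::= E * T]
E*T => T*T   [E ::= T]
T*T => X*T   [T ::= X]
X*T => a*T   [X ::= a]
a*T => a*X   [T ::= X]
a*X => a*a   [X ::= a]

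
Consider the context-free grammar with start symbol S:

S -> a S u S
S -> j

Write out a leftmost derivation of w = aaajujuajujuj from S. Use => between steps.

S => aSuS   [S -> a S u S]
aSuS => aaSuSuS   [S -> a S u S]
aaSuSuS => aaaSuSuSuS   [S -> a S u S]
aaaSuSuSuS => aaajuSuSuS   [S -> j]
aaajuSuSuS => aaajujuSuS   [S -> j]
aaajujuSuS => aaajujuaSuSuS   [S -> a S u S]
aaajujuaSuSuS => aaajujuajuSuS   [S -> j]
aaajujuajuSuS => aaajujuajujuS   [S -> j]
aaajujuajujuS => aaajujuajujuj   [S -> j]

S => aSuS => aaSuSuS => aaaSuSuSuS => aaajuSuSuS => aaajujuSuS => aaajujuaSuSuS => aaajujuajuSuS => aaajujuajujuS => aaajujuajujuj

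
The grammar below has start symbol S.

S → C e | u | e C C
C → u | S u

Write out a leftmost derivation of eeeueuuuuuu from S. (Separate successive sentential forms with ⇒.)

S ⇒ eCC ⇒ eSuC ⇒ eeCCuC ⇒ eeSuCuC ⇒ eeeCCuCuC ⇒ eeeSuCuCuC ⇒ eeeCeuCuCuC ⇒ eeeueuCuCuC ⇒ eeeueuuuCuC ⇒ eeeueuuuuuC ⇒ eeeueuuuuuu

S ⇒ eCC   [S → e C C]
eCC ⇒ eSuC   [C → S u]
eSuC ⇒ eeCCuC   [S → e C C]
eeCCuC ⇒ eeSuCuC   [C → S u]
eeSuCuC ⇒ eeeCCuCuC   [S → e C C]
eeeCCuCuC ⇒ eeeSuCuCuC   [C → S u]
eeeSuCuCuC ⇒ eeeCeuCuCuC   [S → C e]
eeeCeuCuCuC ⇒ eeeueuCuCuC   [C → u]
eeeueuCuCuC ⇒ eeeueuuuCuC   [C → u]
eeeueuuuCuC ⇒ eeeueuuuuuC   [C → u]
eeeueuuuuuC ⇒ eeeueuuuuuu   [C → u]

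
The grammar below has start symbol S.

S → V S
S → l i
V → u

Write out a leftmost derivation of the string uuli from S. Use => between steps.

S => VS   [S → V S]
VS => uS   [V → u]
uS => uVS   [S → V S]
uVS => uuS   [V → u]
uuS => uuli   [S → l i]

S => VS => uS => uVS => uuS => uuli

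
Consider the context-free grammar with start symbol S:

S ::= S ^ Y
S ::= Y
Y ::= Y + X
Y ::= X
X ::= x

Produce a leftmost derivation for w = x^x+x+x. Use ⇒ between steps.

S⇒S^Y⇒Y^Y⇒X^Y⇒x^Y⇒x^Y+X⇒x^Y+X+X⇒x^X+X+X⇒x^x+X+X⇒x^x+x+X⇒x^x+x+x

S ⇒ S^Y   [S ::= S ^ Y]
S^Y ⇒ Y^Y   [S ::= Y]
Y^Y ⇒ X^Y   [Y ::= X]
X^Y ⇒ x^Y   [X ::= x]
x^Y ⇒ x^Y+X   [Y ::= Y + X]
x^Y+X ⇒ x^Y+X+X   [Y ::= Y + X]
x^Y+X+X ⇒ x^X+X+X   [Y ::= X]
x^X+X+X ⇒ x^x+X+X   [X ::= x]
x^x+X+X ⇒ x^x+x+X   [X ::= x]
x^x+x+X ⇒ x^x+x+x   [X ::= x]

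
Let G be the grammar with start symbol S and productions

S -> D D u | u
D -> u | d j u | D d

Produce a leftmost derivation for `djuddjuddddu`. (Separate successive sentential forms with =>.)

S => DDu   [S -> D D u]
DDu => DdDu   [D -> D d]
DdDu => djudDu   [D -> d j u]
djudDu => djudDdu   [D -> D d]
djudDdu => djudDddu   [D -> D d]
djudDddu => djudDdddu   [D -> D d]
djudDdddu => djudDddddu   [D -> D d]
djudDddddu => djuddjuddddu   [D -> d j u]

S => DDu => DdDu => djudDu => djudDdu => djudDddu => djudDdddu => djudDddddu => djuddjuddddu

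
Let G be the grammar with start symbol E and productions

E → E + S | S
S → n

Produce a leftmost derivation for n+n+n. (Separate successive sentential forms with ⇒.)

E ⇒ E+S   [E → E + S]
E+S ⇒ E+S+S   [E → E + S]
E+S+S ⇒ S+S+S   [E → S]
S+S+S ⇒ n+S+S   [S → n]
n+S+S ⇒ n+n+S   [S → n]
n+n+S ⇒ n+n+n   [S → n]

E⇒E+S⇒E+S+S⇒S+S+S⇒n+S+S⇒n+n+S⇒n+n+n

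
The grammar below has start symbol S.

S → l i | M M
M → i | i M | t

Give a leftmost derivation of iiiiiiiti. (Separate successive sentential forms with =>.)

S => MM => iMM => iiMM => iiiMM => iiiiMM => iiiiiMM => iiiiiiMM => iiiiiiiMM => iiiiiiitM => iiiiiiiti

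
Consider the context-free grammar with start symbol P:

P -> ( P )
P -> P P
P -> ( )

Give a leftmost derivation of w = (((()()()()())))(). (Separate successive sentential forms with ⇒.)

P ⇒ PP ⇒ (P)P ⇒ ((P))P ⇒ (((P)))P ⇒ (((PP)))P ⇒ (((PPP)))P ⇒ (((PPPP)))P ⇒ (((PPPPP)))P ⇒ (((()PPPP)))P ⇒ (((()()PPP)))P ⇒ (((()()()PP)))P ⇒ (((()()()()P)))P ⇒ (((()()()()())))P ⇒ (((()()()()())))()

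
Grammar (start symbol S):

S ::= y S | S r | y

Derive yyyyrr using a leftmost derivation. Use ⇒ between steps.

S ⇒ yS   [S ::= y S]
yS ⇒ yyS   [S ::= y S]
yyS ⇒ yySr   [S ::= S r]
yySr ⇒ yyySr   [S ::= y S]
yyySr ⇒ yyySrr   [S ::= S r]
yyySrr ⇒ yyyyrr   [S ::= y]

S⇒yS⇒yyS⇒yySr⇒yyySr⇒yyySrr⇒yyyyrr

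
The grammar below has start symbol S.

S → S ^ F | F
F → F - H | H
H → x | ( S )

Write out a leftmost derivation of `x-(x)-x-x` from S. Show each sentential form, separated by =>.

S => F   [S → F]
F => F-H   [F → F - H]
F-H => F-H-H   [F → F - H]
F-H-H => F-H-H-H   [F → F - H]
F-H-H-H => H-H-H-H   [F → H]
H-H-H-H => x-H-H-H   [H → x]
x-H-H-H => x-(S)-H-H   [H → ( S )]
x-(S)-H-H => x-(F)-H-H   [S → F]
x-(F)-H-H => x-(H)-H-H   [F → H]
x-(H)-H-H => x-(x)-H-H   [H → x]
x-(x)-H-H => x-(x)-x-H   [H → x]
x-(x)-x-H => x-(x)-x-x   [H → x]

S => F => F-H => F-H-H => F-H-H-H => H-H-H-H => x-H-H-H => x-(S)-H-H => x-(F)-H-H => x-(H)-H-H => x-(x)-H-H => x-(x)-x-H => x-(x)-x-x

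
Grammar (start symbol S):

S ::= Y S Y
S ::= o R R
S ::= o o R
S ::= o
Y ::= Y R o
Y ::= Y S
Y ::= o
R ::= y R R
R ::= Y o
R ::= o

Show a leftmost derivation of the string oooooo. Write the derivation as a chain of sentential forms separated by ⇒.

S⇒YSY⇒oSY⇒oooRY⇒oooYoY⇒oooooY⇒oooooo

S ⇒ YSY   [S ::= Y S Y]
YSY ⇒ oSY   [Y ::= o]
oSY ⇒ oooRY   [S ::= o o R]
oooRY ⇒ oooYoY   [R ::= Y o]
oooYoY ⇒ oooooY   [Y ::= o]
oooooY ⇒ oooooo   [Y ::= o]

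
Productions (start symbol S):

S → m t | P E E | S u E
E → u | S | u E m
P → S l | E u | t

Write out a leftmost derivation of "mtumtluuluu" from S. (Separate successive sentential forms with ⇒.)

S ⇒ SuE   [S → S u E]
SuE ⇒ mtuE   [S → m t]
mtuE ⇒ mtuS   [E → S]
mtuS ⇒ mtuPEE   [S → P E E]
mtuPEE ⇒ mtuSlEE   [P → S l]
mtuSlEE ⇒ mtuPEElEE   [S → P E E]
mtuPEElEE ⇒ mtuSlEElEE   [P → S l]
mtuSlEElEE ⇒ mtumtlEElEE   [S → m t]
mtumtlEElEE ⇒ mtumtluElEE   [E → u]
mtumtluElEE ⇒ mtumtluulEE   [E → u]
mtumtluulEE ⇒ mtumtluuluE   [E → u]
mtumtluuluE ⇒ mtumtluuluu   [E → u]

S ⇒ SuE ⇒ mtuE ⇒ mtuS ⇒ mtuPEE ⇒ mtuSlEE ⇒ mtuPEElEE ⇒ mtuSlEElEE ⇒ mtumtlEElEE ⇒ mtumtluElEE ⇒ mtumtluulEE ⇒ mtumtluuluE ⇒ mtumtluuluu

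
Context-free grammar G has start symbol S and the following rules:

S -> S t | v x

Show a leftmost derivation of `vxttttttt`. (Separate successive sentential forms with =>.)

S => St => Stt => Sttt => Stttt => Sttttt => Stttttt => Sttttttt => vxttttttt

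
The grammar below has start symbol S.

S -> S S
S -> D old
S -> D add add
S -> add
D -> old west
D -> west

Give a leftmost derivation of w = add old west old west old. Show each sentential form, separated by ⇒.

S ⇒ S S ⇒ S S S ⇒ add S S ⇒ add D old S ⇒ add old west old S ⇒ add old west old D old ⇒ add old west old west old

S ⇒ S S   [S -> S S]
S S ⇒ S S S   [S -> S S]
S S S ⇒ add S S   [S -> add]
add S S ⇒ add D old S   [S -> D old]
add D old S ⇒ add old west old S   [D -> old west]
add old west old S ⇒ add old west old D old   [S -> D old]
add old west old D old ⇒ add old west old west old   [D -> west]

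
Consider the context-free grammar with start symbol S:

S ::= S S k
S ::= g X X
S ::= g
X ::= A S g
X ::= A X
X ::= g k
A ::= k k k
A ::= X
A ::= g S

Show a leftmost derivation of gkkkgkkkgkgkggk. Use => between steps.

S => gXX => gASgX => gkkkSgX => gkkkgXXgX => gkkkgAXXgX => gkkkgkkkXXgX => gkkkgkkkgkXgX => gkkkgkkkgkgkgX => gkkkgkkkgkgkggk

S => gXX   [S ::= g X X]
gXX => gASgX   [X ::= A S g]
gASgX => gkkkSgX   [A ::= k k k]
gkkkSgX => gkkkgXXgX   [S ::= g X X]
gkkkgXXgX => gkkkgAXXgX   [X ::= A X]
gkkkgAXXgX => gkkkgkkkXXgX   [A ::= k k k]
gkkkgkkkXXgX => gkkkgkkkgkXgX   [X ::= g k]
gkkkgkkkgkXgX => gkkkgkkkgkgkgX   [X ::= g k]
gkkkgkkkgkgkgX => gkkkgkkkgkgkggk   [X ::= g k]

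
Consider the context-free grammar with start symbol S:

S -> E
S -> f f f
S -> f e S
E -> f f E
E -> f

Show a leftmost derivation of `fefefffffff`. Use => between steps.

S=>feS=>fefeS=>fefeE=>fefeffE=>fefeffffE=>fefeffffffE=>fefefffffff

S => feS   [S -> f e S]
feS => fefeS   [S -> f e S]
fefeS => fefeE   [S -> E]
fefeE => fefeffE   [E -> f f E]
fefeffE => fefeffffE   [E -> f f E]
fefeffffE => fefeffffffE   [E -> f f E]
fefeffffffE => fefefffffff   [E -> f]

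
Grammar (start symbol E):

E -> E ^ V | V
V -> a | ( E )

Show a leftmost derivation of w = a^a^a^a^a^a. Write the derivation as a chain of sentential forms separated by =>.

E=>E^V=>E^V^V=>E^V^V^V=>E^V^V^V^V=>E^V^V^V^V^V=>V^V^V^V^V^V=>a^V^V^V^V^V=>a^a^V^V^V^V=>a^a^a^V^V^V=>a^a^a^a^V^V=>a^a^a^a^a^V=>a^a^a^a^a^a

E => E^V   [E -> E ^ V]
E^V => E^V^V   [E -> E ^ V]
E^V^V => E^V^V^V   [E -> E ^ V]
E^V^V^V => E^V^V^V^V   [E -> E ^ V]
E^V^V^V^V => E^V^V^V^V^V   [E -> E ^ V]
E^V^V^V^V^V => V^V^V^V^V^V   [E -> V]
V^V^V^V^V^V => a^V^V^V^V^V   [V -> a]
a^V^V^V^V^V => a^a^V^V^V^V   [V -> a]
a^a^V^V^V^V => a^a^a^V^V^V   [V -> a]
a^a^a^V^V^V => a^a^a^a^V^V   [V -> a]
a^a^a^a^V^V => a^a^a^a^a^V   [V -> a]
a^a^a^a^a^V => a^a^a^a^a^a   [V -> a]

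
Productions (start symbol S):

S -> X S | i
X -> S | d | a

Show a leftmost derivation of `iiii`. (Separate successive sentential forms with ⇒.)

S⇒XS⇒SS⇒iS⇒iXS⇒iSS⇒iXSS⇒iSSS⇒iiSS⇒iiiS⇒iiii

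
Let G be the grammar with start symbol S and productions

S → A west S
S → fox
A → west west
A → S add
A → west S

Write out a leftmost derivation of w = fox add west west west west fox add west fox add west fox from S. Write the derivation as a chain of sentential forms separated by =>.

S => A west S   [S → A west S]
A west S => S add west S   [A → S add]
S add west S => A west S add west S   [S → A west S]
A west S add west S => S add west S add west S   [A → S add]
S add west S add west S => fox add west S add west S   [S → fox]
fox add west S add west S => fox add west A west S add west S   [S → A west S]
fox add west A west S add west S => fox add west west west west S add west S   [A → west west]
fox add west west west west S add west S => fox add west west west west A west S add west S   [S → A west S]
fox add west west west west A west S add west S => fox add west west west west S add west S add west S   [A → S add]
fox add west west west west S add west S add west S => fox add west west west west fox add west S add west S   [S → fox]
fox add west west west west fox add west S add west S => fox add west west west west fox add west fox add west S   [S → fox]
fox add west west west west fox add west fox add west S => fox add west west west west fox add west fox add west fox   [S → fox]

S => A west S => S add west S => A west S add west S => S add west S add west S => fox add west S add west S => fox add west A west S add west S => fox add west west west west S add west S => fox add west west west west A west S add west S => fox add west west west west S add west S add west S => fox add west west west west fox add west S add west S => fox add west west west west fox add west fox add west S => fox add west west west west fox add west fox add west fox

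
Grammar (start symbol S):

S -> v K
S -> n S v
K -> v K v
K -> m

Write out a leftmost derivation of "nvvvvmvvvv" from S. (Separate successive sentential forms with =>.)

S => nSv => nvKv => nvvKvv => nvvvKvvv => nvvvvKvvvv => nvvvvmvvvv

S => nSv   [S -> n S v]
nSv => nvKv   [S -> v K]
nvKv => nvvKvv   [K -> v K v]
nvvKvv => nvvvKvvv   [K -> v K v]
nvvvKvvv => nvvvvKvvvv   [K -> v K v]
nvvvvKvvvv => nvvvvmvvvv   [K -> m]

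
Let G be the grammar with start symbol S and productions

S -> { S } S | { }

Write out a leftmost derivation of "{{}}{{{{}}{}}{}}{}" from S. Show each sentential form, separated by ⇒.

S ⇒ {S}S   [S -> { S } S]
{S}S ⇒ {{}}S   [S -> { }]
{{}}S ⇒ {{}}{S}S   [S -> { S } S]
{{}}{S}S ⇒ {{}}{{S}S}S   [S -> { S } S]
{{}}{{S}S}S ⇒ {{}}{{{S}S}S}S   [S -> { S } S]
{{}}{{{S}S}S}S ⇒ {{}}{{{{}}S}S}S   [S -> { }]
{{}}{{{{}}S}S}S ⇒ {{}}{{{{}}{}}S}S   [S -> { }]
{{}}{{{{}}{}}S}S ⇒ {{}}{{{{}}{}}{}}S   [S -> { }]
{{}}{{{{}}{}}{}}S ⇒ {{}}{{{{}}{}}{}}{}   [S -> { }]

S ⇒ {S}S ⇒ {{}}S ⇒ {{}}{S}S ⇒ {{}}{{S}S}S ⇒ {{}}{{{S}S}S}S ⇒ {{}}{{{{}}S}S}S ⇒ {{}}{{{{}}{}}S}S ⇒ {{}}{{{{}}{}}{}}S ⇒ {{}}{{{{}}{}}{}}{}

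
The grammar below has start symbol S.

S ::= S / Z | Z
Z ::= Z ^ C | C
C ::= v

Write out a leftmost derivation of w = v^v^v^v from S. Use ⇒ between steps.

S ⇒ Z   [S ::= Z]
Z ⇒ Z^C   [Z ::= Z ^ C]
Z^C ⇒ Z^C^C   [Z ::= Z ^ C]
Z^C^C ⇒ Z^C^C^C   [Z ::= Z ^ C]
Z^C^C^C ⇒ C^C^C^C   [Z ::= C]
C^C^C^C ⇒ v^C^C^C   [C ::= v]
v^C^C^C ⇒ v^v^C^C   [C ::= v]
v^v^C^C ⇒ v^v^v^C   [C ::= v]
v^v^v^C ⇒ v^v^v^v   [C ::= v]

S⇒Z⇒Z^C⇒Z^C^C⇒Z^C^C^C⇒C^C^C^C⇒v^C^C^C⇒v^v^C^C⇒v^v^v^C⇒v^v^v^v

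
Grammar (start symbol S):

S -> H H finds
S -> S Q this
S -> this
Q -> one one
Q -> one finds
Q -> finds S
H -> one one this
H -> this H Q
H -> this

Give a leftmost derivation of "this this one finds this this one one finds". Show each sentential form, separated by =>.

S => H H finds => this H Q H finds => this this Q H finds => this this one finds H finds => this this one finds this H Q finds => this this one finds this this Q finds => this this one finds this this one one finds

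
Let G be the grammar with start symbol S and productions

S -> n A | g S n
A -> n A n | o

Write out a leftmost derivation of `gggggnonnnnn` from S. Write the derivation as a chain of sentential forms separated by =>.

S => gSn   [S -> g S n]
gSn => ggSnn   [S -> g S n]
ggSnn => gggSnnn   [S -> g S n]
gggSnnn => ggggSnnnn   [S -> g S n]
ggggSnnnn => gggggSnnnnn   [S -> g S n]
gggggSnnnnn => gggggnAnnnnn   [S -> n A]
gggggnAnnnnn => gggggnonnnnn   [A -> o]

S=>gSn=>ggSnn=>gggSnnn=>ggggSnnnn=>gggggSnnnnn=>gggggnAnnnnn=>gggggnonnnnn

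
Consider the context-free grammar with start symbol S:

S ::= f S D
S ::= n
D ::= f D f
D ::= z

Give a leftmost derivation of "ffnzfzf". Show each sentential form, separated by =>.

S => fSD   [S ::= f S D]
fSD => ffSDD   [S ::= f S D]
ffSDD => ffnDD   [S ::= n]
ffnDD => ffnzD   [D ::= z]
ffnzD => ffnzfDf   [D ::= f D f]
ffnzfDf => ffnzfzf   [D ::= z]

S=>fSD=>ffSDD=>ffnDD=>ffnzD=>ffnzfDf=>ffnzfzf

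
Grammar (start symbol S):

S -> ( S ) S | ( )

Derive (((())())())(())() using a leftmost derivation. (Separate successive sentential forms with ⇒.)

S ⇒ (S)S   [S -> ( S ) S]
(S)S ⇒ ((S)S)S   [S -> ( S ) S]
((S)S)S ⇒ (((S)S)S)S   [S -> ( S ) S]
(((S)S)S)S ⇒ (((())S)S)S   [S -> ( )]
(((())S)S)S ⇒ (((())())S)S   [S -> ( )]
(((())())S)S ⇒ (((())())())S   [S -> ( )]
(((())())())S ⇒ (((())())())(S)S   [S -> ( S ) S]
(((())())())(S)S ⇒ (((())())())(())S   [S -> ( )]
(((())())())(())S ⇒ (((())())())(())()   [S -> ( )]

S ⇒ (S)S ⇒ ((S)S)S ⇒ (((S)S)S)S ⇒ (((())S)S)S ⇒ (((())())S)S ⇒ (((())())())S ⇒ (((())())())(S)S ⇒ (((())())())(())S ⇒ (((())())())(())()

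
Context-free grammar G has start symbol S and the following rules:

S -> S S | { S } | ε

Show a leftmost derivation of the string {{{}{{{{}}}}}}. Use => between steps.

S => {S}   [S -> { S }]
{S} => {SS}   [S -> S S]
{SS} => {{S}S}   [S -> { S }]
{{S}S} => {{SS}S}   [S -> S S]
{{SS}S} => {{{S}S}S}   [S -> { S }]
{{{S}S}S} => {{{}S}S}   [S -> ε]
{{{}S}S} => {{{}{S}}S}   [S -> { S }]
{{{}{S}}S} => {{{}{SS}}S}   [S -> S S]
{{{}{SS}}S} => {{{}{{S}S}}S}   [S -> { S }]
{{{}{{S}S}}S} => {{{}{{{S}}S}}S}   [S -> { S }]
{{{}{{{S}}S}}S} => {{{}{{{{S}}}S}}S}   [S -> { S }]
{{{}{{{{S}}}S}}S} => {{{}{{{{}}}S}}S}   [S -> ε]
{{{}{{{{}}}S}}S} => {{{}{{{{}}}}}S}   [S -> ε]
{{{}{{{{}}}}}S} => {{{}{{{{}}}}}}   [S -> ε]

S => {S} => {SS} => {{S}S} => {{SS}S} => {{{S}S}S} => {{{}S}S} => {{{}{S}}S} => {{{}{SS}}S} => {{{}{{S}S}}S} => {{{}{{{S}}S}}S} => {{{}{{{{S}}}S}}S} => {{{}{{{{}}}S}}S} => {{{}{{{{}}}}}S} => {{{}{{{{}}}}}}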